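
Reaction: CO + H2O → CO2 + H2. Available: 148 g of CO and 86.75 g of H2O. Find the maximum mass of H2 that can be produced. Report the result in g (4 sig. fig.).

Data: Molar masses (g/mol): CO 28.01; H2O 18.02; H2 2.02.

9.724 g

n(CO) = 148.0 / 28.01 = 5.284 mol
n(H2O) = 86.75 / 18.02 = 4.814 mol
n/ν for CO = 5.284/1 = 5.284
n/ν for H2O = 4.814/1 = 4.814
Smallest n/ν is H2O → limiting reagent.
n(H2) = (1/1) × 4.814 = 4.814 mol
mass = 4.814 × 2.02 = 9.724 g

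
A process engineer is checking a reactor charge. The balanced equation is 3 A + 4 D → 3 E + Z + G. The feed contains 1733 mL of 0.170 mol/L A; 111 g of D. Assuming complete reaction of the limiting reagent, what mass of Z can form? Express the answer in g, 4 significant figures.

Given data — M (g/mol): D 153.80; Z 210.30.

20.65 g

n(A) = 0.170 × 1733/1000 = 0.2946 mol
n(D) = 111.0 / 153.80 = 0.7217 mol
n/ν → A: 0.09820, D: 0.1804; A is limiting.
n(Z) = (1/3) × 0.2946 = 0.09820 mol
mass = 0.09820 × 210.30 = 20.65 g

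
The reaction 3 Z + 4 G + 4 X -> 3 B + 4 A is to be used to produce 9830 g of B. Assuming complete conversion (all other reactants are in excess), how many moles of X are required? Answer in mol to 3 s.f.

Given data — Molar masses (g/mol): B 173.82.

75.4 mol

n(B) = 9830 / 173.82 = 56.55 mol
n(X) = (4/3) × 56.55 = 75.40 mol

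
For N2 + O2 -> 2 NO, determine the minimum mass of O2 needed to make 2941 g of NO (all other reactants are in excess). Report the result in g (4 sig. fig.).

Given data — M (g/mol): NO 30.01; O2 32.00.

1568 g

n(NO) = 2941 / 30.01 = 98.00 mol
n(O2) = (1/2) × 98.00 = 49.00 mol
mass = 49.00 × 32.00 = 1568 g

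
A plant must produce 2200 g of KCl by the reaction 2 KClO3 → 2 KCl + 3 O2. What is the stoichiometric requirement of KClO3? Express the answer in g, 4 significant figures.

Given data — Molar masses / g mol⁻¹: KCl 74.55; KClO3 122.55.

n(KCl) = 2200 / 74.55 = 29.51 mol
n(KClO3) = (2/2) × 29.51 = 29.51 mol
mass = 29.51 × 122.55 = 3616 g

3616 g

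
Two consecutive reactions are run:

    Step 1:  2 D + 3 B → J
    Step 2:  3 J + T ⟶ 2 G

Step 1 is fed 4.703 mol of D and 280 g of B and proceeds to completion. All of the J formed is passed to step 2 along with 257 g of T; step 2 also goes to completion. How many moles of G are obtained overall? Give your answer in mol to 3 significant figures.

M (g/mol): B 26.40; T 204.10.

Step 1:
n(D) = 4.703 mol
n(B) = 280.0 / 26.40 = 10.61 mol
n/ν for D = 4.703/2 = 2.352
n/ν for B = 10.61/3 = 3.537
Smallest n/ν is D → limiting reagent.
n(J) produced = (1/2) × 4.703 = 2.352 mol
Step 2:
n(J) available = 2.352 mol
n(T) = 257.0 / 204.10 = 1.259 mol
n/ν for J = 2.352/3 = 0.7840
n/ν for T = 1.259/1 = 1.259
Smallest n/ν is J → limiting reagent.
n(G) = (2/3) × 2.352 = 1.568 mol

1.57 mol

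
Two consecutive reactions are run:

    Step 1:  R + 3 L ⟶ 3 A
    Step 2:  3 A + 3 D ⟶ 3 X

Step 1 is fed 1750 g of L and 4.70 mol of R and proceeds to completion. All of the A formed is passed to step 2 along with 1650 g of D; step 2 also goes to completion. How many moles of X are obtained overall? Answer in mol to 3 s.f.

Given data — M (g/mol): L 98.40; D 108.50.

14.1 mol

Step 1:
n(L) = 1750 / 98.40 = 17.78 mol
n(R) = 4.700 mol
n/ν for L = 17.78/3 = 5.927
n/ν for R = 4.700/1 = 4.700
Smallest n/ν is R → limiting reagent.
n(A) produced = (3/1) × 4.700 = 14.10 mol
Step 2:
n(A) available = 14.10 mol
n(D) = 1650 / 108.50 = 15.21 mol
n/ν for A = 14.10/3 = 4.700
n/ν for D = 15.21/3 = 5.070
Smallest n/ν is A → limiting reagent.
n(X) = (3/3) × 14.10 = 14.10 mol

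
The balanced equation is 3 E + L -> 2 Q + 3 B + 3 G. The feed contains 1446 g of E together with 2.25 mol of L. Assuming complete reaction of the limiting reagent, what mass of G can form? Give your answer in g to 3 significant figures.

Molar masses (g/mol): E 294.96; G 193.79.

n(E) = 1446 / 294.96 = 4.902 mol
n(L) = 2.250 mol
n/ν for E = 4.902/3 = 1.634
n/ν for L = 2.250/1 = 2.250
Smallest n/ν is E → limiting reagent.
n(G) = (3/3) × 4.902 = 4.902 mol
mass = 4.902 × 193.79 = 950.0 g

950 g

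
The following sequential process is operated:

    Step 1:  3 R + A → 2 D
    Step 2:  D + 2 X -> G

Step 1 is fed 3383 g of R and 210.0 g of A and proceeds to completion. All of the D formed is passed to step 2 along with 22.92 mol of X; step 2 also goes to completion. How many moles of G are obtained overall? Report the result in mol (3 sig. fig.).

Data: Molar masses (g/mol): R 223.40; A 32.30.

10.1 mol

Step 1:
n(R) = 3383 / 223.40 = 15.14 mol
n(A) = 210.0 / 32.30 = 6.502 mol
n/ν for R = 15.14/3 = 5.047
n/ν for A = 6.502/1 = 6.502
Smallest n/ν is R → limiting reagent.
n(D) produced = (2/3) × 15.14 = 10.09 mol
Step 2:
n(D) available = 10.09 mol
n(X) = 22.92 mol
n/ν for D = 10.09/1 = 10.09
n/ν for X = 22.92/2 = 11.46
Smallest n/ν is D → limiting reagent.
n(G) = (1/1) × 10.09 = 10.09 mol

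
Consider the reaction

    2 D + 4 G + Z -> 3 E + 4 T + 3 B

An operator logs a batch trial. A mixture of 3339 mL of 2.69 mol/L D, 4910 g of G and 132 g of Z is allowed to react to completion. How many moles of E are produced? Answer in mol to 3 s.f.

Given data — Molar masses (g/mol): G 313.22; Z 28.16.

n(D) = 2.69 × 3339/1000 = 8.982 mol
n(G) = 4910 / 313.22 = 15.68 mol
n(Z) = 132.0 / 28.16 = 4.688 mol
n/ν → D: 4.491, G: 3.920, Z: 4.688; G is limiting.
n(E) = (3/4) × 15.68 = 11.76 mol

11.8 mol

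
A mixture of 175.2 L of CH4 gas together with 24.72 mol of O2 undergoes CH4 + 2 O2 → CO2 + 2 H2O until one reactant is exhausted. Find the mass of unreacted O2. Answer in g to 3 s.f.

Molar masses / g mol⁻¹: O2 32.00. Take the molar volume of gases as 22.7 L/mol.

297 g

n(CH4) = 175.2 / 22.7 = 7.718 mol
n(O2) = 24.72 mol
n/ν for CH4 = 7.718/1 = 7.718
n/ν for O2 = 24.72/2 = 12.36
Smallest n/ν is CH4 → limiting reagent.
O2 consumed = (2/1) × 7.718 = 15.44 mol
O2 remaining = 24.72 − 15.44 = 9.280 mol
mass = 9.280 × 32.00 = 297.0 g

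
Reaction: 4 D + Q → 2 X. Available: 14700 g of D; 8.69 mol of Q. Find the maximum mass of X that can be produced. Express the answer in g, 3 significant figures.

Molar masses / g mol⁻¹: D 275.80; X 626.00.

10900 g

n(D) = 14700 / 275.80 = 53.30 mol
n(Q) = 8.690 mol
n/ν for D = 53.30/4 = 13.33
n/ν for Q = 8.690/1 = 8.690
Smallest n/ν is Q → limiting reagent.
n(X) = (2/1) × 8.690 = 17.38 mol
mass = 17.38 × 626.00 = 10880 g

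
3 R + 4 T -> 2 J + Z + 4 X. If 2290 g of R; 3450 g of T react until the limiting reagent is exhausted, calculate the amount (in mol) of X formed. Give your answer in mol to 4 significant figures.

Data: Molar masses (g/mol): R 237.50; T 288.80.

11.95 mol

n(R) = 2290 / 237.50 = 9.642 mol
n(T) = 3450 / 288.80 = 11.95 mol
n/ν for R = 9.642/3 = 3.214
n/ν for T = 11.95/4 = 2.988
Smallest n/ν is T → limiting reagent.
n(X) = (4/4) × 11.95 = 11.95 mol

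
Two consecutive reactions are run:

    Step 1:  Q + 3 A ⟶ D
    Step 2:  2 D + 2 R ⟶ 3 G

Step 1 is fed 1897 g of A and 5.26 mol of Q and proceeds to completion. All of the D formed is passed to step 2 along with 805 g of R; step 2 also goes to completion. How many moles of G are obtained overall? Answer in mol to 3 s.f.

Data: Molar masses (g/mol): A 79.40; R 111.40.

7.89 mol

Step 1:
n(A) = 1897 / 79.40 = 23.89 mol
n(Q) = 5.260 mol
n/ν for A = 23.89/3 = 7.963
n/ν for Q = 5.260/1 = 5.260
Smallest n/ν is Q → limiting reagent.
n(D) produced = (1/1) × 5.260 = 5.260 mol
Step 2:
n(D) available = 5.260 mol
n(R) = 805.0 / 111.40 = 7.226 mol
n/ν for D = 5.260/2 = 2.630
n/ν for R = 7.226/2 = 3.613
Smallest n/ν is D → limiting reagent.
n(G) = (3/2) × 5.260 = 7.890 mol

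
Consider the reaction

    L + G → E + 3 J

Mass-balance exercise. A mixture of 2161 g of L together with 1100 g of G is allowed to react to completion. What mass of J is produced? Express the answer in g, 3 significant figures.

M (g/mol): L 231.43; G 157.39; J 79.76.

1670 g

n(L) = 2161 / 231.43 = 9.338 mol
n(G) = 1100 / 157.39 = 6.989 mol
n/ν for L = 9.338/1 = 9.338
n/ν for G = 6.989/1 = 6.989
Smallest n/ν is G → limiting reagent.
n(J) = (3/1) × 6.989 = 20.97 mol
mass = 20.97 × 79.76 = 1673 g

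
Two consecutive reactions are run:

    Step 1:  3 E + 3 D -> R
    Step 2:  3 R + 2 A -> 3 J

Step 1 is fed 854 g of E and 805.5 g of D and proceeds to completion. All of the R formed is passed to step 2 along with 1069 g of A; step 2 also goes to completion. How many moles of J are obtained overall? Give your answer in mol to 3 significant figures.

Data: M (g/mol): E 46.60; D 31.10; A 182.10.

6.11 mol

Step 1:
n(E) = 854.0 / 46.60 = 18.33 mol
n(D) = 805.5 / 31.10 = 25.90 mol
n/ν for E = 18.33/3 = 6.110
n/ν for D = 25.90/3 = 8.633
Smallest n/ν is E → limiting reagent.
n(R) produced = (1/3) × 18.33 = 6.110 mol
Step 2:
n(R) available = 6.110 mol
n(A) = 1069 / 182.10 = 5.870 mol
n/ν for R = 6.110/3 = 2.037
n/ν for A = 5.870/2 = 2.935
Smallest n/ν is R → limiting reagent.
n(J) = (3/3) × 6.110 = 6.110 mol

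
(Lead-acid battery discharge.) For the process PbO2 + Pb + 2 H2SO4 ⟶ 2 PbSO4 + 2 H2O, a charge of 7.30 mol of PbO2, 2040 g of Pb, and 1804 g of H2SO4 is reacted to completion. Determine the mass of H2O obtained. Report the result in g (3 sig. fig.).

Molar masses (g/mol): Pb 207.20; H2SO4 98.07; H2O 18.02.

263 g

n(PbO2) = 7.300 mol
n(Pb) = 2040 / 207.20 = 9.846 mol
n(H2SO4) = 1804 / 98.07 = 18.40 mol
n/ν for PbO2 = 7.300/1 = 7.300
n/ν for Pb = 9.846/1 = 9.846
n/ν for H2SO4 = 18.40/2 = 9.200
Smallest n/ν is PbO2 → limiting reagent.
n(H2O) = (2/1) × 7.300 = 14.60 mol
mass = 14.60 × 18.02 = 263.1 g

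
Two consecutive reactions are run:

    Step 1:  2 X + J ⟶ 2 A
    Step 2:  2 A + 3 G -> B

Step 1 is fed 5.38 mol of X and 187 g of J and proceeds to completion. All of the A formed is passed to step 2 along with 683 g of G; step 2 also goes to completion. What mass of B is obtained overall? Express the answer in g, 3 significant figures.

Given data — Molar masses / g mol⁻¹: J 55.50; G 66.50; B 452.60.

Step 1:
n(X) = 5.380 mol
n(J) = 187.0 / 55.50 = 3.369 mol
n/ν for X = 5.380/2 = 2.690
n/ν for J = 3.369/1 = 3.369
Smallest n/ν is X → limiting reagent.
n(A) produced = (2/2) × 5.380 = 5.380 mol
Step 2:
n(A) available = 5.380 mol
n(G) = 683.0 / 66.50 = 10.27 mol
n/ν for A = 5.380/2 = 2.690
n/ν for G = 10.27/3 = 3.423
Smallest n/ν is A → limiting reagent.
n(B) = (1/2) × 5.380 = 2.690 mol
mass = 2.690 × 452.60 = 1217 g

1220 g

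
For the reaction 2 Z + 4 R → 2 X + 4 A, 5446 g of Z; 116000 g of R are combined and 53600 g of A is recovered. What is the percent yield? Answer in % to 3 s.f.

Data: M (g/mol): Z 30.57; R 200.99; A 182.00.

n(Z) = 5446 / 30.57 = 178.1 mol
n(R) = 116000 / 200.99 = 577.1 mol
n/ν for Z = 178.1/2 = 89.05
n/ν for R = 577.1/4 = 144.3
Smallest n/ν is Z → limiting reagent.
theoretical n(A) = (4/2) × 178.1 = 356.2 mol → 64830 g
% yield = 53600 / 64830 × 100 = 82.68 %

82.7 %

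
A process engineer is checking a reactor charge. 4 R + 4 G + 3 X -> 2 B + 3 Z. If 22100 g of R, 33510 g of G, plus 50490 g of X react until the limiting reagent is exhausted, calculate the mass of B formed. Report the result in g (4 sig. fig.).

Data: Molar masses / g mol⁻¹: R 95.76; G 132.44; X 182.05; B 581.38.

n(R) = 22100 / 95.76 = 230.8 mol
n(G) = 33510 / 132.44 = 253.0 mol
n(X) = 50490 / 182.05 = 277.3 mol
n/ν for R = 230.8/4 = 57.70
n/ν for G = 253.0/4 = 63.25
n/ν for X = 277.3/3 = 92.43
Smallest n/ν is R → limiting reagent.
n(B) = (2/4) × 230.8 = 115.4 mol
mass = 115.4 × 581.38 = 67090 g

67090 g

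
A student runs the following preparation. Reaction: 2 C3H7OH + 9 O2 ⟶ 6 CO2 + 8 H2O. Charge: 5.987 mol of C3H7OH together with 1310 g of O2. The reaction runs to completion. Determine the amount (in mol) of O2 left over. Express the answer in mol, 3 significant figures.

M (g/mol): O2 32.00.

n(C3H7OH) = 5.987 mol
n(O2) = 1310 / 32.00 = 40.94 mol
n/ν for C3H7OH = 5.987/2 = 2.994
n/ν for O2 = 40.94/9 = 4.549
Smallest n/ν is C3H7OH → limiting reagent.
O2 consumed = (9/2) × 5.987 = 26.94 mol
O2 remaining = 40.94 − 26.94 = 14.00 mol

14.0 mol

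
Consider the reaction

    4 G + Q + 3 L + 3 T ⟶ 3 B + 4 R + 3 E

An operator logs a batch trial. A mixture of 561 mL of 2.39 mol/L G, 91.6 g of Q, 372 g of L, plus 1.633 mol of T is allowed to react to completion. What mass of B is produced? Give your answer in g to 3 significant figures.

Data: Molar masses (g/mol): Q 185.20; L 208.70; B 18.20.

18.3 g

n(G) = 2.39 × 561.0/1000 = 1.341 mol
n(Q) = 91.60 / 185.20 = 0.4946 mol
n(L) = 372.0 / 208.70 = 1.782 mol
n(T) = 1.633 mol
n/ν for G = 1.341/4 = 0.3353
n/ν for Q = 0.4946/1 = 0.4946
n/ν for L = 1.782/3 = 0.5940
n/ν for T = 1.633/3 = 0.5443
Smallest n/ν is G → limiting reagent.
n(B) = (3/4) × 1.341 = 1.006 mol
mass = 1.006 × 18.20 = 18.31 g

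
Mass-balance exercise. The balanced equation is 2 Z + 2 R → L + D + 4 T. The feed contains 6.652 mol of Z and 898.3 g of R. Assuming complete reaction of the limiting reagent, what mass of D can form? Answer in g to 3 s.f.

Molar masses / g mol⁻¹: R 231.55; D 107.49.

209 g

n(Z) = 6.652 mol
n(R) = 898.3 / 231.55 = 3.880 mol
n/ν → Z: 3.326, R: 1.940; R is limiting.
n(D) = (1/2) × 3.880 = 1.940 mol
mass = 1.940 × 107.49 = 208.5 g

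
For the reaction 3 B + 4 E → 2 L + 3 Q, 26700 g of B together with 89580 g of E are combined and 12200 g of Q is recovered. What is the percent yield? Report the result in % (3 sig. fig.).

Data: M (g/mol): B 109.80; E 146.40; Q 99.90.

50.2 %

n(B) = 26700 / 109.80 = 243.2 mol
n(E) = 89580 / 146.40 = 611.9 mol
n/ν → B: 81.07, E: 153.0; B is limiting.
theoretical n(Q) = (3/3) × 243.2 = 243.2 mol → 24300 g
% yield = 12200 / 24300 × 100 = 50.21 %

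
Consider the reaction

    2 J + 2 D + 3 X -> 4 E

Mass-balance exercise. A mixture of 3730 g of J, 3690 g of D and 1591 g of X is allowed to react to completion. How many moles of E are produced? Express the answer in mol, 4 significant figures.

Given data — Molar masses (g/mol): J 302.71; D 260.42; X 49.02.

n(J) = 3730 / 302.71 = 12.32 mol
n(D) = 3690 / 260.42 = 14.17 mol
n(X) = 1591 / 49.02 = 32.46 mol
n/ν for J = 12.32/2 = 6.160
n/ν for D = 14.17/2 = 7.085
n/ν for X = 32.46/3 = 10.82
Smallest n/ν is J → limiting reagent.
n(E) = (4/2) × 12.32 = 24.64 mol

24.64 mol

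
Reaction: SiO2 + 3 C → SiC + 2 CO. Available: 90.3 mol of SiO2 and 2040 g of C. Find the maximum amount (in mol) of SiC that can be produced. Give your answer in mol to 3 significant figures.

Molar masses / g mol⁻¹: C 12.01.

n(SiO2) = 90.30 mol
n(C) = 2040 / 12.01 = 169.9 mol
n/ν for SiO2 = 90.30/1 = 90.30
n/ν for C = 169.9/3 = 56.63
Smallest n/ν is C → limiting reagent.
n(SiC) = (1/3) × 169.9 = 56.63 mol

56.6 mol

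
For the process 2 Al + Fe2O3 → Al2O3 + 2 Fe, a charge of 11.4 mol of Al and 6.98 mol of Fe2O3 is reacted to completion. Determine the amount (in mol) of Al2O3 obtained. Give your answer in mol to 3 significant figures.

5.70 mol

n(Al) = 11.40 mol
n(Fe2O3) = 6.980 mol
n/ν for Al = 11.40/2 = 5.700
n/ν for Fe2O3 = 6.980/1 = 6.980
Smallest n/ν is Al → limiting reagent.
n(Al2O3) = (1/2) × 11.40 = 5.700 mol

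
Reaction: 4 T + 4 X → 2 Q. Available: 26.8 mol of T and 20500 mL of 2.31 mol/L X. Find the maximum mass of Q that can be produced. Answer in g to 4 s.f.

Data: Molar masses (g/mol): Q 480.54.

n(T) = 26.80 mol
n(X) = 2.31 × 20500/1000 = 47.36 mol
n/ν for T = 26.80/4 = 6.700
n/ν for X = 47.36/4 = 11.84
Smallest n/ν is T → limiting reagent.
n(Q) = (2/4) × 26.80 = 13.40 mol
mass = 13.40 × 480.54 = 6439 g

6439 g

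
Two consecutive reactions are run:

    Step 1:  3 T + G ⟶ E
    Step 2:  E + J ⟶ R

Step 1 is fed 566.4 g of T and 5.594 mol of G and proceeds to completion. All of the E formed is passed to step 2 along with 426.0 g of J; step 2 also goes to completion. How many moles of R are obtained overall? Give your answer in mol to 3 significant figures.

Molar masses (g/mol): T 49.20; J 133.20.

3.20 mol

Step 1:
n(T) = 566.4 / 49.20 = 11.51 mol
n(G) = 5.594 mol
n/ν → T: 3.837, G: 5.594; T is limiting.
n(E) produced = (1/3) × 11.51 = 3.837 mol
Step 2:
n(E) available = 3.837 mol
n(J) = 426.0 / 133.20 = 3.198 mol
n/ν → E: 3.837, J: 3.198; J is limiting.
n(R) = (1/1) × 3.198 = 3.198 mol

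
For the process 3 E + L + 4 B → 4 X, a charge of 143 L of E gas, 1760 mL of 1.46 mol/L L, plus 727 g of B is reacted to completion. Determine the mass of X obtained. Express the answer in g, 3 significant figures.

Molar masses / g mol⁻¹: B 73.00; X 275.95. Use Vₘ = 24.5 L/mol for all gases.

2150 g

n(E) = 143.0 / 24.5 = 5.837 mol
n(L) = 1.46 × 1760/1000 = 2.570 mol
n(B) = 727.0 / 73.00 = 9.959 mol
n/ν for E = 5.837/3 = 1.946
n/ν for L = 2.570/1 = 2.570
n/ν for B = 9.959/4 = 2.490
Smallest n/ν is E → limiting reagent.
n(X) = (4/3) × 5.837 = 7.783 mol
mass = 7.783 × 275.95 = 2148 g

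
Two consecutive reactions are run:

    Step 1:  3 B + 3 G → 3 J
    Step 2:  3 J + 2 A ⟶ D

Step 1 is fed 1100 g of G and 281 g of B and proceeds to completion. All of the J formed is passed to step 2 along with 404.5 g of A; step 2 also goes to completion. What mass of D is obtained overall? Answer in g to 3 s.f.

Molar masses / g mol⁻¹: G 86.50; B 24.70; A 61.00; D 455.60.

Step 1:
n(G) = 1100 / 86.50 = 12.72 mol
n(B) = 281.0 / 24.70 = 11.38 mol
n/ν → G: 4.240, B: 3.793; B is limiting.
n(J) produced = (3/3) × 11.38 = 11.38 mol
Step 2:
n(J) available = 11.38 mol
n(A) = 404.5 / 61.00 = 6.631 mol
n/ν → J: 3.793, A: 3.316; A is limiting.
n(D) = (1/2) × 6.631 = 3.316 mol
mass = 3.316 × 455.60 = 1511 g

1510 g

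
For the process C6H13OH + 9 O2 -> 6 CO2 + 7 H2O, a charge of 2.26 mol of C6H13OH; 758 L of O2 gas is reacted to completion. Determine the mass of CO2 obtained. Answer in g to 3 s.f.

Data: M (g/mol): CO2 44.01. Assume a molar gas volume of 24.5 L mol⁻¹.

n(C6H13OH) = 2.260 mol
n(O2) = 758.0 / 24.5 = 30.94 mol
n/ν for C6H13OH = 2.260/1 = 2.260
n/ν for O2 = 30.94/9 = 3.438
Smallest n/ν is C6H13OH → limiting reagent.
n(CO2) = (6/1) × 2.260 = 13.56 mol
mass = 13.56 × 44.01 = 596.8 g

597 g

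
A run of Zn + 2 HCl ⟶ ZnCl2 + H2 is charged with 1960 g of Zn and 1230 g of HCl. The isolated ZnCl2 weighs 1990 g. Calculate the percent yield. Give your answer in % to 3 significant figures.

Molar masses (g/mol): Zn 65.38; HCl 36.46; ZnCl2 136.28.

86.6 %

n(Zn) = 1960 / 65.38 = 29.98 mol
n(HCl) = 1230 / 36.46 = 33.74 mol
n/ν for Zn = 29.98/1 = 29.98
n/ν for HCl = 33.74/2 = 16.87
Smallest n/ν is HCl → limiting reagent.
theoretical n(ZnCl2) = (1/2) × 33.74 = 16.87 mol → 2299 g
% yield = 1990 / 2299 × 100 = 86.56 %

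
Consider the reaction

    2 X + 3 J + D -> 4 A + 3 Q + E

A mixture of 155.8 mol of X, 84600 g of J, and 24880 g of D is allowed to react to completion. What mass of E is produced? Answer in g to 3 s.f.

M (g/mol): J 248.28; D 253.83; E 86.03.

6700 g

n(X) = 155.8 mol
n(J) = 84600 / 248.28 = 340.7 mol
n(D) = 24880 / 253.83 = 98.02 mol
n/ν → X: 77.90, J: 113.6, D: 98.02; X is limiting.
n(E) = (1/2) × 155.8 = 77.90 mol
mass = 77.90 × 86.03 = 6702 g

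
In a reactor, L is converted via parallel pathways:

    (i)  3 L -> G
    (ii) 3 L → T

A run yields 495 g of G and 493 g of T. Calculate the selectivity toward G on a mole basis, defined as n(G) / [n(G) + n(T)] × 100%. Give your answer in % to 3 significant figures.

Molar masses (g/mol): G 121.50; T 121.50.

n(G) = 495 / 121.50 = 4.074 mol
n(T) = 493 / 121.50 = 4.058 mol
selectivity = 4.074/(4.074+4.058) × 100 = 50.10 %

50.1 %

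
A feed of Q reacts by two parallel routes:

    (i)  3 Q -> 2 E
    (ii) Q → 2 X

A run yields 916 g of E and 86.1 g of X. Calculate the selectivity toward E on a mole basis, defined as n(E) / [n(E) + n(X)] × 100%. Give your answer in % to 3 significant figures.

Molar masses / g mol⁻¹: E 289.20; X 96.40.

n(E) = 916 / 289.20 = 3.167 mol
n(X) = 86.1 / 96.40 = 0.8932 mol
selectivity = 3.167/(3.167+0.8932) × 100 = 78.00 %

78.0 %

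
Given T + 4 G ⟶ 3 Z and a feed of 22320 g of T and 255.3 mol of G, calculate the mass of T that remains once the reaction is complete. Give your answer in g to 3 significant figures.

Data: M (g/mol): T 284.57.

n(T) = 22320 / 284.57 = 78.43 mol
n(G) = 255.3 mol
n/ν for T = 78.43/1 = 78.43
n/ν for G = 255.3/4 = 63.83
Smallest n/ν is G → limiting reagent.
T consumed = (1/4) × 255.3 = 63.83 mol
T remaining = 78.43 − 63.83 = 14.60 mol
mass = 14.60 × 284.57 = 4155 g

4160 g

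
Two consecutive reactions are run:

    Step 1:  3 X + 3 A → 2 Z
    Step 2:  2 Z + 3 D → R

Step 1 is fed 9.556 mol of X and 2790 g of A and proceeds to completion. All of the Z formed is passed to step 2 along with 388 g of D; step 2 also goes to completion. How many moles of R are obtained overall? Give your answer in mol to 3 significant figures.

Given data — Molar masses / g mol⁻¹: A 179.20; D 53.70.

2.41 mol

Step 1:
n(X) = 9.556 mol
n(A) = 2790 / 179.20 = 15.57 mol
n/ν for X = 9.556/3 = 3.185
n/ν for A = 15.57/3 = 5.190
Smallest n/ν is X → limiting reagent.
n(Z) produced = (2/3) × 9.556 = 6.371 mol
Step 2:
n(Z) available = 6.371 mol
n(D) = 388.0 / 53.70 = 7.225 mol
n/ν for Z = 6.371/2 = 3.186
n/ν for D = 7.225/3 = 2.408
Smallest n/ν is D → limiting reagent.
n(R) = (1/3) × 7.225 = 2.408 mol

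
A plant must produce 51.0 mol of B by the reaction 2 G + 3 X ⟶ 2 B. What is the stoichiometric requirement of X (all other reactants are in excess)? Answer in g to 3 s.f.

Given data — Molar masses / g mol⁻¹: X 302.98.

n(B) = 51.00 mol
n(X) = (3/2) × 51.00 = 76.50 mol
mass = 76.50 × 302.98 = 23180 g

23200 g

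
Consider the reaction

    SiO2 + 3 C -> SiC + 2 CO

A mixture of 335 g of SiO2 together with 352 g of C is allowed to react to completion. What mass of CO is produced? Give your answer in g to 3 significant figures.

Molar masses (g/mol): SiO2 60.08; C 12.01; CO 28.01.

312 g

n(SiO2) = 335.0 / 60.08 = 5.576 mol
n(C) = 352.0 / 12.01 = 29.31 mol
n/ν → SiO2: 5.576, C: 9.770; SiO2 is limiting.
n(CO) = (2/1) × 5.576 = 11.15 mol
mass = 11.15 × 28.01 = 312.3 g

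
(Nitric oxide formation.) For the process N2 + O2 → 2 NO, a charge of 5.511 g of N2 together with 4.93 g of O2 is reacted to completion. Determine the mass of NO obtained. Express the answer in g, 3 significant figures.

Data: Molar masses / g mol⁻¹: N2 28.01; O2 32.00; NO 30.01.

n(N2) = 5.511 / 28.01 = 0.1968 mol
n(O2) = 4.930 / 32.00 = 0.1541 mol
n/ν → N2: 0.1968, O2: 0.1541; O2 is limiting.
n(NO) = (2/1) × 0.1541 = 0.3082 mol
mass = 0.3082 × 30.01 = 9.249 g

9.25 g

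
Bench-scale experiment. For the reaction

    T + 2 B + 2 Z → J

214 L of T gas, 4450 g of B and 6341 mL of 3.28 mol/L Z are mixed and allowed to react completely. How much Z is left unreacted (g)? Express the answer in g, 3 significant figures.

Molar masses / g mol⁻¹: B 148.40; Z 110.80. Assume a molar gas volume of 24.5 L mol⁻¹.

369 g

n(T) = 214.0 / 24.5 = 8.735 mol
n(B) = 4450 / 148.40 = 29.99 mol
n(Z) = 3.28 × 6341/1000 = 20.80 mol
n/ν → T: 8.735, B: 15.00, Z: 10.40; T is limiting.
Z consumed = (2/1) × 8.735 = 17.47 mol
Z remaining = 20.80 − 17.47 = 3.330 mol
mass = 3.330 × 110.80 = 369.0 g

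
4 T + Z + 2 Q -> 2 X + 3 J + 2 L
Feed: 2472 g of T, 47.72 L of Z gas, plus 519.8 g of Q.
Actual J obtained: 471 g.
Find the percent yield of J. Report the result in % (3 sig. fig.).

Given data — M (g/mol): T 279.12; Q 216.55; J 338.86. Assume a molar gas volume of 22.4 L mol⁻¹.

38.6 %

n(T) = 2472 / 279.12 = 8.856 mol
n(Z) = 47.72 / 22.4 = 2.130 mol
n(Q) = 519.8 / 216.55 = 2.400 mol
n/ν → T: 2.214, Z: 2.130, Q: 1.200; Q is limiting.
theoretical n(J) = (3/2) × 2.400 = 3.600 mol → 1220 g
% yield = 471 / 1220 × 100 = 38.61 %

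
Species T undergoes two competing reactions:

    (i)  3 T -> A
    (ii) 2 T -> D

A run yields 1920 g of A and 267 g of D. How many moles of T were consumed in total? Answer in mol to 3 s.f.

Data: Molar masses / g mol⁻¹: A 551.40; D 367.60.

11.9 mol

n(A) = 1920 / 551.40 = 3.482 mol
n(D) = 267 / 367.60 = 0.7263 mol
n(T) via (i) = (3/1)×3.482 = 10.45 mol
n(T) via (ii) = (2/1)×0.7263 = 1.453 mol
total n(T) = 10.45 + 1.453 = 11.90 mol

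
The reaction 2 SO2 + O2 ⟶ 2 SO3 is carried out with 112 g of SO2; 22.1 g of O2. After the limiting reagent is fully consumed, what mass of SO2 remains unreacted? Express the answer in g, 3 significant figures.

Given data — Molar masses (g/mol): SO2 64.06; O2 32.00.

23.5 g

n(SO2) = 112.0 / 64.06 = 1.748 mol
n(O2) = 22.10 / 32.00 = 0.6906 mol
n/ν for SO2 = 1.748/2 = 0.8740
n/ν for O2 = 0.6906/1 = 0.6906
Smallest n/ν is O2 → limiting reagent.
SO2 consumed = (2/1) × 0.6906 = 1.381 mol
SO2 remaining = 1.748 − 1.381 = 0.3670 mol
mass = 0.3670 × 64.06 = 23.51 g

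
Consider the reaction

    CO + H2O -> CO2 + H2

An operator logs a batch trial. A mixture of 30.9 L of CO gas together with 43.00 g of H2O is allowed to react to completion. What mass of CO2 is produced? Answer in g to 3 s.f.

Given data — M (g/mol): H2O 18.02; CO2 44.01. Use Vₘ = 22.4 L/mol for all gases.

n(CO) = 30.90 / 22.4 = 1.379 mol
n(H2O) = 43.00 / 18.02 = 2.386 mol
n/ν for CO = 1.379/1 = 1.379
n/ν for H2O = 2.386/1 = 2.386
Smallest n/ν is CO → limiting reagent.
n(CO2) = (1/1) × 1.379 = 1.379 mol
mass = 1.379 × 44.01 = 60.69 g

60.7 g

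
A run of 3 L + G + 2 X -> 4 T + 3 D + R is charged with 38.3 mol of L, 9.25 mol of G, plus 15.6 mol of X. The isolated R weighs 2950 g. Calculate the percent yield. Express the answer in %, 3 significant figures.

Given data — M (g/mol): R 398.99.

n(L) = 38.30 mol
n(G) = 9.250 mol
n(X) = 15.60 mol
n/ν for L = 38.30/3 = 12.77
n/ν for G = 9.250/1 = 9.250
n/ν for X = 15.60/2 = 7.800
Smallest n/ν is X → limiting reagent.
theoretical n(R) = (1/2) × 15.60 = 7.800 mol → 3112 g
% yield = 2950 / 3112 × 100 = 94.79 %

94.8 %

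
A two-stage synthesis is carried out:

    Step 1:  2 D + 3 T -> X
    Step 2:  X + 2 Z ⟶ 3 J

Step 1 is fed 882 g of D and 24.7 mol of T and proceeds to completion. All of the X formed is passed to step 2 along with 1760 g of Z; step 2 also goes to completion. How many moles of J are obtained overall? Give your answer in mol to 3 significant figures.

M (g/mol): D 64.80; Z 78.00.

20.4 mol

Step 1:
n(D) = 882.0 / 64.80 = 13.61 mol
n(T) = 24.70 mol
n/ν → D: 6.805, T: 8.233; D is limiting.
n(X) produced = (1/2) × 13.61 = 6.805 mol
Step 2:
n(X) available = 6.805 mol
n(Z) = 1760 / 78.00 = 22.56 mol
n/ν → X: 6.805, Z: 11.28; X is limiting.
n(J) = (3/1) × 6.805 = 20.42 mol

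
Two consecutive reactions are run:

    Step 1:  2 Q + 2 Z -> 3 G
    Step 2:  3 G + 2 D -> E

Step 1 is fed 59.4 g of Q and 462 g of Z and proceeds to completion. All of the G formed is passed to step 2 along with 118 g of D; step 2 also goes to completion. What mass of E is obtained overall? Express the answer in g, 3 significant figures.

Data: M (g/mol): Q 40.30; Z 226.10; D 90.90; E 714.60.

Step 1:
n(Q) = 59.40 / 40.30 = 1.474 mol
n(Z) = 462.0 / 226.10 = 2.043 mol
n/ν for Q = 1.474/2 = 0.7370
n/ν for Z = 2.043/2 = 1.022
Smallest n/ν is Q → limiting reagent.
n(G) produced = (3/2) × 1.474 = 2.211 mol
Step 2:
n(G) available = 2.211 mol
n(D) = 118.0 / 90.90 = 1.298 mol
n/ν for G = 2.211/3 = 0.7370
n/ν for D = 1.298/2 = 0.6490
Smallest n/ν is D → limiting reagent.
n(E) = (1/2) × 1.298 = 0.6490 mol
mass = 0.6490 × 714.60 = 463.8 g

464 g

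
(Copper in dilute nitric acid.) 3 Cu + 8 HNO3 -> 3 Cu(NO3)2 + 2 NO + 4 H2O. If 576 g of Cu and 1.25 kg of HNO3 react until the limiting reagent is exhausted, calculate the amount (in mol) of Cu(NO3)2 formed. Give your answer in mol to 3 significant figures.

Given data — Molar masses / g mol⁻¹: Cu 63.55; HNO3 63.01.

n(Cu) = 576.0 / 63.55 = 9.064 mol
n(HNO3) = 1.250×1000 / 63.01 = 19.84 mol
n/ν for Cu = 9.064/3 = 3.021
n/ν for HNO3 = 19.84/8 = 2.480
Smallest n/ν is HNO3 → limiting reagent.
n(Cu(NO3)2) = (3/8) × 19.84 = 7.440 mol

7.44 mol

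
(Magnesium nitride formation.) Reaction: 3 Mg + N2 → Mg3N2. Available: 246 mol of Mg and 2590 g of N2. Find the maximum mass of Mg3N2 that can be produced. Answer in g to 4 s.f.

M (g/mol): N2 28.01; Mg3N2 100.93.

n(Mg) = 246.0 mol
n(N2) = 2590 / 28.01 = 92.47 mol
n/ν for Mg = 246.0/3 = 82.00
n/ν for N2 = 92.47/1 = 92.47
Smallest n/ν is Mg → limiting reagent.
n(Mg3N2) = (1/3) × 246.0 = 82.00 mol
mass = 82.00 × 100.93 = 8276 g

8276 g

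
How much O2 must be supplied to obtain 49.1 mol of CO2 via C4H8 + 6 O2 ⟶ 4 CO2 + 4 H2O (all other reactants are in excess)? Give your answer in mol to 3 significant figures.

n(CO2) = 49.10 mol
n(O2) = (6/4) × 49.10 = 73.65 mol

73.7 mol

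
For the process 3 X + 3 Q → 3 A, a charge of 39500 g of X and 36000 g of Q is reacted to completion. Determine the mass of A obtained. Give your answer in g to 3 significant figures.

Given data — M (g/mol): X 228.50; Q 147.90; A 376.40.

65100 g

n(X) = 39500 / 228.50 = 172.9 mol
n(Q) = 36000 / 147.90 = 243.4 mol
n/ν for X = 172.9/3 = 57.63
n/ν for Q = 243.4/3 = 81.13
Smallest n/ν is X → limiting reagent.
n(A) = (3/3) × 172.9 = 172.9 mol
mass = 172.9 × 376.40 = 65080 g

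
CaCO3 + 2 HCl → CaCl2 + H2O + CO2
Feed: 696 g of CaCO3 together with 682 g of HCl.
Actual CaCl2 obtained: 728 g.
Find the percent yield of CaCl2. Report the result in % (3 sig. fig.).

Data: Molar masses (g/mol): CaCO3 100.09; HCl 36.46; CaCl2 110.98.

n(CaCO3) = 696.0 / 100.09 = 6.954 mol
n(HCl) = 682.0 / 36.46 = 18.71 mol
n/ν for CaCO3 = 6.954/1 = 6.954
n/ν for HCl = 18.71/2 = 9.355
Smallest n/ν is CaCO3 → limiting reagent.
theoretical n(CaCl2) = (1/1) × 6.954 = 6.954 mol → 771.8 g
% yield = 728 / 771.8 × 100 = 94.32 %

94.3 %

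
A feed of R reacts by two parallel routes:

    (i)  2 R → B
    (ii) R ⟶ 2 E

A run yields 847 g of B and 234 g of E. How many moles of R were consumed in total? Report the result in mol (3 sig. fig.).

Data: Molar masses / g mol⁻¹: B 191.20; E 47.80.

11.3 mol

n(B) = 847 / 191.20 = 4.430 mol
n(E) = 234 / 47.80 = 4.895 mol
n(R) via (i) = (2/1)×4.430 = 8.860 mol
n(R) via (ii) = (1/2)×4.895 = 2.448 mol
total n(R) = 8.860 + 2.448 = 11.31 mol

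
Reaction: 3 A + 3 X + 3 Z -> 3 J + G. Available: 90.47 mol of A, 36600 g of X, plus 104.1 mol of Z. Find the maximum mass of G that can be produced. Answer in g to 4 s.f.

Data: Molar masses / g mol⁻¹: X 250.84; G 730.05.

22020 g

n(A) = 90.47 mol
n(X) = 36600 / 250.84 = 145.9 mol
n(Z) = 104.1 mol
n/ν for A = 90.47/3 = 30.16
n/ν for X = 145.9/3 = 48.63
n/ν for Z = 104.1/3 = 34.70
Smallest n/ν is A → limiting reagent.
n(G) = (1/3) × 90.47 = 30.16 mol
mass = 30.16 × 730.05 = 22020 g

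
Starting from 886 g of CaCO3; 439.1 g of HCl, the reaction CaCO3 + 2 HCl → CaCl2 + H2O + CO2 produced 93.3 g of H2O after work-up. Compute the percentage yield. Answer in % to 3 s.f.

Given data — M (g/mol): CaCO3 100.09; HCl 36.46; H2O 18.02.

86.0 %

n(CaCO3) = 886.0 / 100.09 = 8.852 mol
n(HCl) = 439.1 / 36.46 = 12.04 mol
n/ν → CaCO3: 8.852, HCl: 6.020; HCl is limiting.
theoretical n(H2O) = (1/2) × 12.04 = 6.020 mol → 108.5 g
% yield = 93.3 / 108.5 × 100 = 85.99 %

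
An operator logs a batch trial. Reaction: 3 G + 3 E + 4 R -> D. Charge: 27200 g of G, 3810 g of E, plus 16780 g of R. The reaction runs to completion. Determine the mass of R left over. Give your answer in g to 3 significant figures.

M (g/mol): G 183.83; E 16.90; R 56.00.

n(G) = 27200 / 183.83 = 148.0 mol
n(E) = 3810 / 16.90 = 225.4 mol
n(R) = 16780 / 56.00 = 299.6 mol
n/ν for G = 148.0/3 = 49.33
n/ν for E = 225.4/3 = 75.13
n/ν for R = 299.6/4 = 74.90
Smallest n/ν is G → limiting reagent.
R consumed = (4/3) × 148.0 = 197.3 mol
R remaining = 299.6 − 197.3 = 102.3 mol
mass = 102.3 × 56.00 = 5729 g

5730 g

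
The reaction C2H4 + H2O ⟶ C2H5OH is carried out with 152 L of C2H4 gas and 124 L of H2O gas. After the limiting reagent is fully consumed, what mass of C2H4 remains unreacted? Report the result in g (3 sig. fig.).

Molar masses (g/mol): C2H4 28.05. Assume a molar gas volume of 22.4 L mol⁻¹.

n(C2H4) = 152.0 / 22.4 = 6.786 mol
n(H2O) = 124.0 / 22.4 = 5.536 mol
n/ν → C2H4: 6.786, H2O: 5.536; H2O is limiting.
C2H4 consumed = (1/1) × 5.536 = 5.536 mol
C2H4 remaining = 6.786 − 5.536 = 1.250 mol
mass = 1.250 × 28.05 = 35.06 g

35.1 g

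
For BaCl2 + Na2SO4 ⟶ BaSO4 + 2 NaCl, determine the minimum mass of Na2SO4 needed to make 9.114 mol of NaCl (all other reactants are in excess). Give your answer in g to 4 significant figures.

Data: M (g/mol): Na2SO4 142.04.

647.3 g

n(NaCl) = 9.114 mol
n(Na2SO4) = (1/2) × 9.114 = 4.557 mol
mass = 4.557 × 142.04 = 647.3 g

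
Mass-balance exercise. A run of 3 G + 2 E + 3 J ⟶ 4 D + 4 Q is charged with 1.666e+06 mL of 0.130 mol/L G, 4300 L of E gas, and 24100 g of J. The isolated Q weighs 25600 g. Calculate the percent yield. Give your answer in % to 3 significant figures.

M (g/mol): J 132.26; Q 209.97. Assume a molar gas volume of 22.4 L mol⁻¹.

n(G) = 0.130 × 1.666e+06/1000 = 216.6 mol
n(E) = 4300 / 22.4 = 192.0 mol
n(J) = 24100 / 132.26 = 182.2 mol
n/ν for G = 216.6/3 = 72.20
n/ν for E = 192.0/2 = 96.00
n/ν for J = 182.2/3 = 60.73
Smallest n/ν is J → limiting reagent.
theoretical n(Q) = (4/3) × 182.2 = 242.9 mol → 51000 g
% yield = 25600 / 51000 × 100 = 50.20 %

50.2 %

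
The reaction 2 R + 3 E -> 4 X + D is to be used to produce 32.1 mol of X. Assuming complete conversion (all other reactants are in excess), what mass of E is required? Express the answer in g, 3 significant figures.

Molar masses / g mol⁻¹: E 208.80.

5030 g

n(X) = 32.10 mol
n(E) = (3/4) × 32.10 = 24.08 mol
mass = 24.08 × 208.80 = 5028 g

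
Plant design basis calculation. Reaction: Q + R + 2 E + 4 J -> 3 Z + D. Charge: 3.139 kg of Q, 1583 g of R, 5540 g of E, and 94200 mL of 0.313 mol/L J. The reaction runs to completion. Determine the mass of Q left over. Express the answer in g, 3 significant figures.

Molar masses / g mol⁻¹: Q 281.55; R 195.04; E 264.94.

1060 g

n(Q) = 3.139×1000 / 281.55 = 11.15 mol
n(R) = 1583 / 195.04 = 8.116 mol
n(E) = 5540 / 264.94 = 20.91 mol
n(J) = 0.313 × 94200/1000 = 29.48 mol
n/ν for Q = 11.15/1 = 11.15
n/ν for R = 8.116/1 = 8.116
n/ν for E = 20.91/2 = 10.46
n/ν for J = 29.48/4 = 7.370
Smallest n/ν is J → limiting reagent.
Q consumed = (1/4) × 29.48 = 7.370 mol
Q remaining = 11.15 − 7.370 = 3.780 mol
mass = 3.780 × 281.55 = 1064 g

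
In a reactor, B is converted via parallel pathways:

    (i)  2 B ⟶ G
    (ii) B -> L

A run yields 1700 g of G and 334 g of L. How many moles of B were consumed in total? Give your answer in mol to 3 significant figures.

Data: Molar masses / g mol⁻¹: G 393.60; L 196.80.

n(G) = 1700 / 393.60 = 4.319 mol
n(L) = 334 / 196.80 = 1.697 mol
n(B) via (i) = (2/1)×4.319 = 8.638 mol
n(B) via (ii) = (1/1)×1.697 = 1.697 mol
total n(B) = 8.638 + 1.697 = 10.34 mol

10.3 mol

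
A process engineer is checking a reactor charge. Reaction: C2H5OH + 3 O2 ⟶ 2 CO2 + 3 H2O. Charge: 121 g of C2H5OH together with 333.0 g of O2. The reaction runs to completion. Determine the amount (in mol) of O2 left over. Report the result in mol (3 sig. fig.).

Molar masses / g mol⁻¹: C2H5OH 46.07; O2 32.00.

n(C2H5OH) = 121.0 / 46.07 = 2.626 mol
n(O2) = 333.0 / 32.00 = 10.41 mol
n/ν → C2H5OH: 2.626, O2: 3.470; C2H5OH is limiting.
O2 consumed = (3/1) × 2.626 = 7.878 mol
O2 remaining = 10.41 − 7.878 = 2.532 mol

2.53 mol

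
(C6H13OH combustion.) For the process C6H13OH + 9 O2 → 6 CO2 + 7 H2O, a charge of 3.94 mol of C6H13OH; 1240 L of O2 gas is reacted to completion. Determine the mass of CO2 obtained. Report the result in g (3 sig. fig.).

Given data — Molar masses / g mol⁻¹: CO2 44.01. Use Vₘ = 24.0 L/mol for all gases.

n(C6H13OH) = 3.940 mol
n(O2) = 1240 / 24.0 = 51.67 mol
n/ν for C6H13OH = 3.940/1 = 3.940
n/ν for O2 = 51.67/9 = 5.741
Smallest n/ν is C6H13OH → limiting reagent.
n(CO2) = (6/1) × 3.940 = 23.64 mol
mass = 23.64 × 44.01 = 1040 g

1040 g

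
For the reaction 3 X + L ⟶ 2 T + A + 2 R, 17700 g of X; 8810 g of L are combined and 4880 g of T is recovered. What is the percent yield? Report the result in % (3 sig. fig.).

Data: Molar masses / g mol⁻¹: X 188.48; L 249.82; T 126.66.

n(X) = 17700 / 188.48 = 93.91 mol
n(L) = 8810 / 249.82 = 35.27 mol
n/ν for X = 93.91/3 = 31.30
n/ν for L = 35.27/1 = 35.27
Smallest n/ν is X → limiting reagent.
theoretical n(T) = (2/3) × 93.91 = 62.61 mol → 7930 g
% yield = 4880 / 7930 × 100 = 61.54 %

61.5 %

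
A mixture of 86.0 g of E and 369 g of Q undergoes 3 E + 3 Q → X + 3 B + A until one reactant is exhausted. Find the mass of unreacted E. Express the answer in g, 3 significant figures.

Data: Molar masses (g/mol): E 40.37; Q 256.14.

n(E) = 86.00 / 40.37 = 2.130 mol
n(Q) = 369.0 / 256.14 = 1.441 mol
n/ν for E = 2.130/3 = 0.7100
n/ν for Q = 1.441/3 = 0.4803
Smallest n/ν is Q → limiting reagent.
E consumed = (3/3) × 1.441 = 1.441 mol
E remaining = 2.130 − 1.441 = 0.6890 mol
mass = 0.6890 × 40.37 = 27.81 g

27.8 g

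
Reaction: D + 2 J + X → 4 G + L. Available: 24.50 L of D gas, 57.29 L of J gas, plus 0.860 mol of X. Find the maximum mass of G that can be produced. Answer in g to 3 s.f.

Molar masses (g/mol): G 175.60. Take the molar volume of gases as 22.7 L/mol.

604 g

n(D) = 24.50 / 22.7 = 1.079 mol
n(J) = 57.29 / 22.7 = 2.524 mol
n(X) = 0.8600 mol
n/ν for D = 1.079/1 = 1.079
n/ν for J = 2.524/2 = 1.262
n/ν for X = 0.8600/1 = 0.8600
Smallest n/ν is X → limiting reagent.
n(G) = (4/1) × 0.8600 = 3.440 mol
mass = 3.440 × 175.60 = 604.1 g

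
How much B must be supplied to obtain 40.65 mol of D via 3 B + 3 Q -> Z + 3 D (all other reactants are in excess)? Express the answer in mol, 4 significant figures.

n(D) = 40.65 mol
n(B) = (3/3) × 40.65 = 40.65 mol

40.65 mol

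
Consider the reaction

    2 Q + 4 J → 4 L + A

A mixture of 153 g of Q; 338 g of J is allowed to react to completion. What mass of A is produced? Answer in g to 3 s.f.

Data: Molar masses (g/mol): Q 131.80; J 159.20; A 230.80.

123 g

n(Q) = 153.0 / 131.80 = 1.161 mol
n(J) = 338.0 / 159.20 = 2.123 mol
n/ν → Q: 0.5805, J: 0.5308; J is limiting.
n(A) = (1/4) × 2.123 = 0.5308 mol
mass = 0.5308 × 230.80 = 122.5 g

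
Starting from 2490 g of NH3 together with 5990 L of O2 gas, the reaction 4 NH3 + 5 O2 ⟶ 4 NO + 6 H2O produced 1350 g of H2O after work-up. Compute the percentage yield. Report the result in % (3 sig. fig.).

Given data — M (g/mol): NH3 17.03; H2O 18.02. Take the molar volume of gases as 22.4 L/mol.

n(NH3) = 2490 / 17.03 = 146.2 mol
n(O2) = 5990 / 22.4 = 267.4 mol
n/ν for NH3 = 146.2/4 = 36.55
n/ν for O2 = 267.4/5 = 53.48
Smallest n/ν is NH3 → limiting reagent.
theoretical n(H2O) = (6/4) × 146.2 = 219.3 mol → 3952 g
% yield = 1350 / 3952 × 100 = 34.16 %

34.2 %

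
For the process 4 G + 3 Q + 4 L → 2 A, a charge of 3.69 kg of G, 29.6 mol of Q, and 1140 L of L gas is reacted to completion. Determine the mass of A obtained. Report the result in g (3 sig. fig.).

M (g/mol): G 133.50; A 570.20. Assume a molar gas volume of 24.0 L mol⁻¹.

n(G) = 3.690×1000 / 133.50 = 27.64 mol
n(Q) = 29.60 mol
n(L) = 1140 / 24.0 = 47.50 mol
n/ν for G = 27.64/4 = 6.910
n/ν for Q = 29.60/3 = 9.867
n/ν for L = 47.50/4 = 11.88
Smallest n/ν is G → limiting reagent.
n(A) = (2/4) × 27.64 = 13.82 mol
mass = 13.82 × 570.20 = 7880 g

7880 g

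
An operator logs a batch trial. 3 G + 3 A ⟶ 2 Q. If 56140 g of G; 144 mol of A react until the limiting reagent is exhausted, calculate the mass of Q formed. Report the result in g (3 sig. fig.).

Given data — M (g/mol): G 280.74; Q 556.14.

n(G) = 56140 / 280.74 = 200.0 mol
n(A) = 144.0 mol
n/ν for G = 200.0/3 = 66.67
n/ν for A = 144.0/3 = 48.00
Smallest n/ν is A → limiting reagent.
n(Q) = (2/3) × 144.0 = 96.00 mol
mass = 96.00 × 556.14 = 53390 g

53400 g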